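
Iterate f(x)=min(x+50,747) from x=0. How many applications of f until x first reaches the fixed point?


Step 1: x=0, cap=747, increment=50
Step 2: x grows by 50 each step until capped at 747; fixed point is x=747
Step 3: iterations = ceil(747/50) = 15

15


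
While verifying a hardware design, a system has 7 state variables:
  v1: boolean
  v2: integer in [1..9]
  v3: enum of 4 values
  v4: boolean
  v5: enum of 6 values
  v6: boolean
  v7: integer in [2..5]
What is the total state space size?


State space = product of domain sizes of all variables.
Domain sizes:
  v1 (boolean): 2
  v2 (integer in [1..9]): 9
  v3 (enum of 4 values): 4
  v4 (boolean): 2
  v5 (enum of 6 values): 6
  v6 (boolean): 2
  v7 (integer in [2..5]): 4
Product = 2 * 9 * 4 * 2 * 6 * 2 * 4 = 6912

6912


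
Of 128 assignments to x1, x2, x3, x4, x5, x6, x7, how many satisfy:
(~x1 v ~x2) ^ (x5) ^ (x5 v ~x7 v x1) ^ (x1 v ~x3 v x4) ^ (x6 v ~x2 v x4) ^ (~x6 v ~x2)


CNF with 6 clauses over 7 vars (128 assignments).
An assignment satisfies CNF iff every clause has >=1 true literal.
Check each row (bits = x1,x2,x3,x4,x5,x6,x7; clause T/F shown):
  row 0 [0000000]: clauses=TFTTTT -> 0
  row 1 [0000001]: clauses=TFFTTT -> 0
  row 2 [0000010]: clauses=TFTTTT -> 0
  row 3 [0000011]: clauses=TFFTTT -> 0
  row 4 [0000100]: clauses=TTTTTT -> 1
  (every remaining row is evaluated the same way; all 128 results are listed next)
Full result column, 8 rows per line (x1,x2,x3,x4 fixed per line; x5,x6,x7 runs 000..111 left to right):
  rows 0-7 [x1,x2,x3,x4=0000]: 00001111  (ones: 4)
  rows 8-15 [x1,x2,x3,x4=0001]: 00001111  (ones: 4)
  rows 16-23 [x1,x2,x3,x4=0010]: 00000000  (ones: 0)
  rows 24-31 [x1,x2,x3,x4=0011]: 00001111  (ones: 4)
  rows 32-39 [x1,x2,x3,x4=0100]: 00000000  (ones: 0)
  rows 40-47 [x1,x2,x3,x4=0101]: 00001100  (ones: 2)
  rows 48-55 [x1,x2,x3,x4=0110]: 00000000  (ones: 0)
  rows 56-63 [x1,x2,x3,x4=0111]: 00001100  (ones: 2)
  rows 64-71 [x1,x2,x3,x4=1000]: 00001111  (ones: 4)
  rows 72-79 [x1,x2,x3,x4=1001]: 00001111  (ones: 4)
  rows 80-87 [x1,x2,x3,x4=1010]: 00001111  (ones: 4)
  rows 88-95 [x1,x2,x3,x4=1011]: 00001111  (ones: 4)
  rows 96-103 [x1,x2,x3,x4=1100]: 00000000  (ones: 0)
  rows 104-111 [x1,x2,x3,x4=1101]: 00000000  (ones: 0)
  rows 112-119 [x1,x2,x3,x4=1110]: 00000000  (ones: 0)
  rows 120-127 [x1,x2,x3,x4=1111]: 00000000  (ones: 0)
Satisfying assignments = 4+4+0+4+0+2+0+2+4+4+4+4+0+0+0+0 = 32

32


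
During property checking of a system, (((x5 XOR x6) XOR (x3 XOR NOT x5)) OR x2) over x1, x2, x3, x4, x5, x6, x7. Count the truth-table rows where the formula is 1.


Formula: (((x5 XOR x6) XOR (x3 XOR NOT x5)) OR x2) over 7 vars (128 rows)
Evaluate each row (x1, x2, x3, x4, x5, x6, x7 as bits, MSB first):
  row 0 [0000000]: (((0 XOR 0) XOR (0 XOR NOT 0)) OR 0) -> 1
  row 1 [0000001]: (((0 XOR 0) XOR (0 XOR NOT 0)) OR 0) -> 1
  row 2 [0000010]: (((0 XOR 1) XOR (0 XOR NOT 0)) OR 0) -> 0
  row 3 [0000011]: (((0 XOR 1) XOR (0 XOR NOT 0)) OR 0) -> 0
  row 4 [0000100]: (((1 XOR 0) XOR (0 XOR NOT 1)) OR 0) -> 1
  (every remaining row is evaluated the same way; all 128 results are listed next)
Full result column, 8 rows per line (x1,x2,x3,x4 fixed per line; x5,x6,x7 runs 000..111 left to right):
  rows 0-7 [x1,x2,x3,x4=0000]: 11001100  (ones: 4)
  rows 8-15 [x1,x2,x3,x4=0001]: 11001100  (ones: 4)
  rows 16-23 [x1,x2,x3,x4=0010]: 00110011  (ones: 4)
  rows 24-31 [x1,x2,x3,x4=0011]: 00110011  (ones: 4)
  rows 32-39 [x1,x2,x3,x4=0100]: 11111111  (ones: 8)
  rows 40-47 [x1,x2,x3,x4=0101]: 11111111  (ones: 8)
  rows 48-55 [x1,x2,x3,x4=0110]: 11111111  (ones: 8)
  rows 56-63 [x1,x2,x3,x4=0111]: 11111111  (ones: 8)
  rows 64-71 [x1,x2,x3,x4=1000]: 11001100  (ones: 4)
  rows 72-79 [x1,x2,x3,x4=1001]: 11001100  (ones: 4)
  rows 80-87 [x1,x2,x3,x4=1010]: 00110011  (ones: 4)
  rows 88-95 [x1,x2,x3,x4=1011]: 00110011  (ones: 4)
  rows 96-103 [x1,x2,x3,x4=1100]: 11111111  (ones: 8)
  rows 104-111 [x1,x2,x3,x4=1101]: 11111111  (ones: 8)
  rows 112-119 [x1,x2,x3,x4=1110]: 11111111  (ones: 8)
  rows 120-127 [x1,x2,x3,x4=1111]: 11111111  (ones: 8)
Count of 1-rows = 4+4+4+4+8+8+8+8+4+4+4+4+8+8+8+8 = 96

96


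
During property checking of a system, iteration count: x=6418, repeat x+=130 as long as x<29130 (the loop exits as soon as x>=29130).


Step 1: x goes from 6418 toward 29130 by 130; the body runs while x<29130, so iterations = ceil((bound-start)/step)
Step 2: Distance=22712
Step 3: ceil(22712/130)=175

175


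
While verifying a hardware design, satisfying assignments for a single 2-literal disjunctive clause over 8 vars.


Step 1: Total=2^8=256
Step 2: Unsat when all 2 false: 2^6=64
Step 3: Sat=256-64=192

192


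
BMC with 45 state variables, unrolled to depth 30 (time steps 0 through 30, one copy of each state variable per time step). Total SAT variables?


BMC unrolls to depth k, creating one copy of each state var for steps 0..k.
Step count = 30 + 1 = 31 (steps 0 through 30)
Vars per step = 45
Total = 45 * 31 = 1395

1395


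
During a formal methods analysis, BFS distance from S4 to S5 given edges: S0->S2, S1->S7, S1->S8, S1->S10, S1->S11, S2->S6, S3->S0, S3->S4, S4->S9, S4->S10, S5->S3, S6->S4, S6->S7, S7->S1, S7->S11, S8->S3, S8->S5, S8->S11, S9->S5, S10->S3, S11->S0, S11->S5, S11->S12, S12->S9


BFS layer-by-layer from S4:
  dist 0: {S4}
  dist 1: {S9, S10}
  dist 2: {S3, S5}
  -> S5 reached at distance 2
Shortest path length = 2

2


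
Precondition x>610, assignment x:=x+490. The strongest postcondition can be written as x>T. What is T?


Formula: sp(P, x:=E) = exists old_x. (x = E[old_x/x]) AND P[old_x/x] (old_x is the value of x before the assignment; eliminate old_x by solving x = E[old_x/x] for old_x)
Step 1: Precondition P: x>610, i.e. old_x > 610
Step 2: Assignment gives x = old_x + 490, so old_x = x - 490
Step 3: Substitute into P: x - 490 > 610
Step 4: Simplify: x > 610+490 = 1100

1100


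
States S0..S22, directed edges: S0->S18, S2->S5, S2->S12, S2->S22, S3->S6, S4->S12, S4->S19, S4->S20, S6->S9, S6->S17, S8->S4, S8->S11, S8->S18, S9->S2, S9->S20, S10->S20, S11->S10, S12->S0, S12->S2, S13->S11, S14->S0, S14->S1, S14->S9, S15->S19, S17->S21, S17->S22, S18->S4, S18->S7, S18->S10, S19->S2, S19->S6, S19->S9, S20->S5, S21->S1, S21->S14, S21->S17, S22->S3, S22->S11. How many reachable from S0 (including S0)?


BFS from S0:
  layer 0: {S0}
  layer 1: {S18}
  layer 2: {S4, S7, S10}
  layer 3: {S12, S19, S20}
  layer 4: {S2, S5, S6, S9}
  layer 5: {S17, S22}
  layer 6: {S3, S11, S21}
  layer 7: {S1, S14}
Reachable set: {S0, S1, S2, S3, S4, S5, S6, S7, S9, S10, S11, S12, S14, S17, S18, S19, S20, S21, S22}
Count = 19

19


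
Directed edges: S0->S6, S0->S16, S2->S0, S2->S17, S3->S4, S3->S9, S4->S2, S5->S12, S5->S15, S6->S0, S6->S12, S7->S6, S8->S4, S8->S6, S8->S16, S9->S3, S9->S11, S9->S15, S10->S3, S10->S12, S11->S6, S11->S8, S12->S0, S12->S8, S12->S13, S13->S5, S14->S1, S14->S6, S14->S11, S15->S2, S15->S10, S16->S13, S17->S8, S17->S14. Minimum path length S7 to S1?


BFS layer-by-layer from S7:
  dist 0: {S7}
  dist 1: {S6}
  dist 2: {S0, S12}
  dist 3: {S8, S13, S16}
  dist 4: {S4, S5}
  dist 5: {S2, S15}
  dist 6: {S10, S17}
  dist 7: {S3, S14}
  dist 8: {S1, S9, S11}
  -> S1 reached at distance 8
Shortest path length = 8

8


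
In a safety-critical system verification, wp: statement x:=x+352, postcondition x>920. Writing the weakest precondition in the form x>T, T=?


Formula: wp(x:=E, P) = P[E/x] (substitute E for x in postcondition)
Step 1: Postcondition: x>920
Step 2: Substitute x+352 for x: x+352>920
Step 3: Solve for x: x > 920-352 = 568

568


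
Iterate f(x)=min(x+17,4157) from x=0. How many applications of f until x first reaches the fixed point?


Step 1: x=0, cap=4157, increment=17
Step 2: x grows by 17 each step until capped at 4157; fixed point is x=4157
Step 3: iterations = ceil(4157/17) = 245

245


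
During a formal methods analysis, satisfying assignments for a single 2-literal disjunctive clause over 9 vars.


Step 1: Total=2^9=512
Step 2: Unsat when all 2 false: 2^7=128
Step 3: Sat=512-128=384

384


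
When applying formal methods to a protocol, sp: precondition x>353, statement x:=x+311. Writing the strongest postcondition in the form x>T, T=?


Formula: sp(P, x:=E) = exists old_x. (x = E[old_x/x]) AND P[old_x/x] (old_x is the value of x before the assignment; eliminate old_x by solving x = E[old_x/x] for old_x)
Step 1: Precondition P: x>353, i.e. old_x > 353
Step 2: Assignment gives x = old_x + 311, so old_x = x - 311
Step 3: Substitute into P: x - 311 > 353
Step 4: Simplify: x > 353+311 = 664

664


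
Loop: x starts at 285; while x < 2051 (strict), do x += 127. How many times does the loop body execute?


Step 1: x goes from 285 toward 2051 by 127; the body runs while x<2051, so iterations = ceil((bound-start)/step)
Step 2: Distance=1766
Step 3: ceil(1766/127)=14

14


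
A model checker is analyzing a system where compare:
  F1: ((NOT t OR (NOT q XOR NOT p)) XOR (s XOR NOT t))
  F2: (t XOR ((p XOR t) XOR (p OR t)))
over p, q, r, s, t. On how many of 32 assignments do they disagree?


F1 = ((NOT t OR (NOT q XOR NOT p)) XOR (s XOR NOT t))
F2 = (t XOR ((p XOR t) XOR (p OR t)))
Evaluate both on each of 32 rows (bits = p,q,r,s,t):
  row 0 [00000]: F1=0 F2=0 -> 0
  row 1 [00001]: F1=0 F2=1 (differ) -> 1
  row 2 [00010]: F1=1 F2=0 (differ) -> 1
  row 3 [00011]: F1=1 F2=1 -> 0
  row 4 [00100]: F1=0 F2=0 -> 0
  row 5 [00101]: F1=0 F2=1 (differ) -> 1
  row 6 [00110]: F1=1 F2=0 (differ) -> 1
  row 7 [00111]: F1=1 F2=1 -> 0
  row 8 [01000]: F1=0 F2=0 -> 0
  row 9 [01001]: F1=1 F2=1 -> 0
  row 10 [01010]: F1=1 F2=0 (differ) -> 1
  row 11 [01011]: F1=0 F2=1 (differ) -> 1
  row 12 [01100]: F1=0 F2=0 -> 0
  row 13 [01101]: F1=1 F2=1 -> 0
  row 14 [01110]: F1=1 F2=0 (differ) -> 1
  row 15 [01111]: F1=0 F2=1 (differ) -> 1
  row 16 [10000]: F1=0 F2=0 -> 0
  row 17 [10001]: F1=1 F2=0 (differ) -> 1
  row 18 [10010]: F1=1 F2=0 (differ) -> 1
  row 19 [10011]: F1=0 F2=0 -> 0
  row 20 [10100]: F1=0 F2=0 -> 0
  row 21 [10101]: F1=1 F2=0 (differ) -> 1
  row 22 [10110]: F1=1 F2=0 (differ) -> 1
  row 23 [10111]: F1=0 F2=0 -> 0
  row 24 [11000]: F1=0 F2=0 -> 0
  row 25 [11001]: F1=0 F2=0 -> 0
  row 26 [11010]: F1=1 F2=0 (differ) -> 1
  row 27 [11011]: F1=1 F2=0 (differ) -> 1
  row 28 [11100]: F1=0 F2=0 -> 0
  row 29 [11101]: F1=0 F2=0 -> 0
  row 30 [11110]: F1=1 F2=0 (differ) -> 1
  row 31 [11111]: F1=1 F2=0 (differ) -> 1
Full result column, 8 rows per line (p,q fixed per line; r,s,t runs 000..111 left to right):
  rows 0-7 [p,q=00]: 01100110  (ones: 4)
  rows 8-15 [p,q=01]: 00110011  (ones: 4)
  rows 16-23 [p,q=10]: 01100110  (ones: 4)
  rows 24-31 [p,q=11]: 00110011  (ones: 4)
Disagreements = 4+4+4+4 = 16

16


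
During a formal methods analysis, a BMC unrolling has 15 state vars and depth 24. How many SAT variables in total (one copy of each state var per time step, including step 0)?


BMC unrolls to depth k, creating one copy of each state var for steps 0..k.
Step count = 24 + 1 = 25 (steps 0 through 24)
Vars per step = 15
Total = 15 * 25 = 375

375


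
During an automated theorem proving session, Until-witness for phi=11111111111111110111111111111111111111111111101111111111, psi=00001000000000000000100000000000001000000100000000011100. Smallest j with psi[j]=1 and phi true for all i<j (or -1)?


(phi U psi) at 0: need smallest j with psi[j]=1 and phi[i]=1 for all i in [0,j).
Scan from step 0:
  step 0: phi=1, psi=0 -> continue
  step 1: phi=1, psi=0 -> continue
  step 2: phi=1, psi=0 -> continue
  step 3: phi=1, psi=0 -> continue
  step 4: psi=1 and phi held for [0,4) -> witness found
Witness step = 4

4


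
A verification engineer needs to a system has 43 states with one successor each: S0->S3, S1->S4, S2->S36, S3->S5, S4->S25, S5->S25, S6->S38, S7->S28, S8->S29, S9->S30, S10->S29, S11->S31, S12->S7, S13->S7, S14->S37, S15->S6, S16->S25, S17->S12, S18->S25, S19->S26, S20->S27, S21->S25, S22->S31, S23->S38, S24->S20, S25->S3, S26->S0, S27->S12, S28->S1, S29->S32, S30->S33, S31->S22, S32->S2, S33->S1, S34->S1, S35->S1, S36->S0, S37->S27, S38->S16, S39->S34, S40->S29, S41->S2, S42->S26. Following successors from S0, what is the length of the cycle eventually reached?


Trace from S0 until a state repeats:
  S0 -> S3 -> S5 -> S25 -> S3
S3 first seen at step 1, revisited at step 4.
Cycle length = 4 - 1 = 3

3


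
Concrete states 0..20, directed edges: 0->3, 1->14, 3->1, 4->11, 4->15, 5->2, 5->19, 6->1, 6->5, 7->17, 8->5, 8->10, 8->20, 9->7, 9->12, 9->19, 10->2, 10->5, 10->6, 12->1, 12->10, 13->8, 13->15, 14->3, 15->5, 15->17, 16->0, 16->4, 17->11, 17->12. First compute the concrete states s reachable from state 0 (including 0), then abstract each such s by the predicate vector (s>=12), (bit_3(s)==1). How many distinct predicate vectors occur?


BFS from 0:
Concrete reachable: {0, 1, 3, 14}
Abstract via predicates (s>=12), (bit_3(s)==1):
  (0,0) <- {0, 1, 3}
  (1,1) <- {14}
Distinct abstract states = 2

2


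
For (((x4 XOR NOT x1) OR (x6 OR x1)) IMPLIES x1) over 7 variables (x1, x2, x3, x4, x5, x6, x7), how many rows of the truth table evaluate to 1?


Formula: (((x4 XOR NOT x1) OR (x6 OR x1)) IMPLIES x1) over 7 vars (128 rows)
Evaluate each row (x1, x2, x3, x4, x5, x6, x7 as bits, MSB first):
  row 0 [0000000]: (((0 XOR NOT 0) OR (0 OR 0)) IMPLIES 0) -> 0
  row 1 [0000001]: (((0 XOR NOT 0) OR (0 OR 0)) IMPLIES 0) -> 0
  row 2 [0000010]: (((0 XOR NOT 0) OR (1 OR 0)) IMPLIES 0) -> 0
  row 3 [0000011]: (((0 XOR NOT 0) OR (1 OR 0)) IMPLIES 0) -> 0
  row 4 [0000100]: (((0 XOR NOT 0) OR (0 OR 0)) IMPLIES 0) -> 0
  (every remaining row is evaluated the same way; all 128 results are listed next)
Full result column, 8 rows per line (x1,x2,x3,x4 fixed per line; x5,x6,x7 runs 000..111 left to right):
  rows 0-7 [x1,x2,x3,x4=0000]: 00000000  (ones: 0)
  rows 8-15 [x1,x2,x3,x4=0001]: 11001100  (ones: 4)
  rows 16-23 [x1,x2,x3,x4=0010]: 00000000  (ones: 0)
  rows 24-31 [x1,x2,x3,x4=0011]: 11001100  (ones: 4)
  rows 32-39 [x1,x2,x3,x4=0100]: 00000000  (ones: 0)
  rows 40-47 [x1,x2,x3,x4=0101]: 11001100  (ones: 4)
  rows 48-55 [x1,x2,x3,x4=0110]: 00000000  (ones: 0)
  rows 56-63 [x1,x2,x3,x4=0111]: 11001100  (ones: 4)
  rows 64-71 [x1,x2,x3,x4=1000]: 11111111  (ones: 8)
  rows 72-79 [x1,x2,x3,x4=1001]: 11111111  (ones: 8)
  rows 80-87 [x1,x2,x3,x4=1010]: 11111111  (ones: 8)
  rows 88-95 [x1,x2,x3,x4=1011]: 11111111  (ones: 8)
  rows 96-103 [x1,x2,x3,x4=1100]: 11111111  (ones: 8)
  rows 104-111 [x1,x2,x3,x4=1101]: 11111111  (ones: 8)
  rows 112-119 [x1,x2,x3,x4=1110]: 11111111  (ones: 8)
  rows 120-127 [x1,x2,x3,x4=1111]: 11111111  (ones: 8)
Count of 1-rows = 0+4+0+4+0+4+0+4+8+8+8+8+8+8+8+8 = 80

80


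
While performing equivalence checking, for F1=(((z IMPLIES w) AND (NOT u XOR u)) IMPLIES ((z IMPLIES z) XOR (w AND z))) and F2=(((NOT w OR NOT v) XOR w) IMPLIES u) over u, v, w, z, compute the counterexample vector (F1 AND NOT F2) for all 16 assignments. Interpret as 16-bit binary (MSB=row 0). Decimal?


F1 = (((z IMPLIES w) AND (NOT u XOR u)) IMPLIES ((z IMPLIES z) XOR (w AND z)))
F2 = (((NOT w OR NOT v) XOR w) IMPLIES u)
Counterexample to F1=>F2 is where F1=1 and F2=0.
Evaluate each row (bits = u,v,w,z, MSB first):
  row 0 [0000]: F1=1 F2=0 -> F1&~F2 -> 1
  row 1 [0001]: F1=1 F2=0 -> F1&~F2 -> 1
  row 2 [0010]: F1=1 F2=1 -> F1&~F2 -> 0
  row 3 [0011]: F1=0 F2=1 -> F1&~F2 -> 0
  row 4 [0100]: F1=1 F2=0 -> F1&~F2 -> 1
  row 5 [0101]: F1=1 F2=0 -> F1&~F2 -> 1
  row 6 [0110]: F1=1 F2=0 -> F1&~F2 -> 1
  row 7 [0111]: F1=0 F2=0 -> F1&~F2 -> 0
  row 8 [1000]: F1=1 F2=1 -> F1&~F2 -> 0
  row 9 [1001]: F1=1 F2=1 -> F1&~F2 -> 0
  row 10 [1010]: F1=1 F2=1 -> F1&~F2 -> 0
  row 11 [1011]: F1=0 F2=1 -> F1&~F2 -> 0
  row 12 [1100]: F1=1 F2=1 -> F1&~F2 -> 0
  row 13 [1101]: F1=1 F2=1 -> F1&~F2 -> 0
  row 14 [1110]: F1=1 F2=1 -> F1&~F2 -> 0
  row 15 [1111]: F1=0 F2=1 -> F1&~F2 -> 0
Full result column, 4 rows per line (u,v fixed per line; w,z runs 00..11 left to right):
  rows 0-3 [u,v=00]: 1100  = hex C
  rows 4-7 [u,v=01]: 1110  = hex E
  rows 8-11 [u,v=10]: 0000  = hex 0
  rows 12-15 [u,v=11]: 0000  = hex 0
Counterexample vector (row 0 .. row 15) = 1100111000000000
Output column grouped in 4s = 1100 1110 0000 0000 = 0xCE00
Convert to decimal digit by digit (value = value*16 + digit):
  C -> 12
  12*16 + 14 (E) = 206
  206*16 + 0 = 3296
  3296*16 + 0 = 52736
Decimal = 52736

52736


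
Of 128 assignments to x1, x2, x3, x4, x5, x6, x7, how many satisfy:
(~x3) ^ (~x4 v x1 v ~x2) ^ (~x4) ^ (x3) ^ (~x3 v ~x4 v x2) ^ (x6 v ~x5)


CNF with 6 clauses over 7 vars (128 assignments).
An assignment satisfies CNF iff every clause has >=1 true literal.
Check each row (bits = x1,x2,x3,x4,x5,x6,x7; clause T/F shown):
  row 0 [0000000]: clauses=TTTFTT -> 0
  row 1 [0000001]: clauses=TTTFTT -> 0
  row 2 [0000010]: clauses=TTTFTT -> 0
  row 3 [0000011]: clauses=TTTFTT -> 0
  row 4 [0000100]: clauses=TTTFTF -> 0
  (every remaining row is evaluated the same way; all 128 results are listed next)
Full result column, 8 rows per line (x1,x2,x3,x4 fixed per line; x5,x6,x7 runs 000..111 left to right):
  rows 0-7 [x1,x2,x3,x4=0000]: 00000000  (ones: 0)
  rows 8-15 [x1,x2,x3,x4=0001]: 00000000  (ones: 0)
  rows 16-23 [x1,x2,x3,x4=0010]: 00000000  (ones: 0)
  rows 24-31 [x1,x2,x3,x4=0011]: 00000000  (ones: 0)
  rows 32-39 [x1,x2,x3,x4=0100]: 00000000  (ones: 0)
  rows 40-47 [x1,x2,x3,x4=0101]: 00000000  (ones: 0)
  rows 48-55 [x1,x2,x3,x4=0110]: 00000000  (ones: 0)
  rows 56-63 [x1,x2,x3,x4=0111]: 00000000  (ones: 0)
  rows 64-71 [x1,x2,x3,x4=1000]: 00000000  (ones: 0)
  rows 72-79 [x1,x2,x3,x4=1001]: 00000000  (ones: 0)
  rows 80-87 [x1,x2,x3,x4=1010]: 00000000  (ones: 0)
  rows 88-95 [x1,x2,x3,x4=1011]: 00000000  (ones: 0)
  rows 96-103 [x1,x2,x3,x4=1100]: 00000000  (ones: 0)
  rows 104-111 [x1,x2,x3,x4=1101]: 00000000  (ones: 0)
  rows 112-119 [x1,x2,x3,x4=1110]: 00000000  (ones: 0)
  rows 120-127 [x1,x2,x3,x4=1111]: 00000000  (ones: 0)
Satisfying assignments = 0+0+0+0+0+0+0+0+0+0+0+0+0+0+0+0 = 0

0


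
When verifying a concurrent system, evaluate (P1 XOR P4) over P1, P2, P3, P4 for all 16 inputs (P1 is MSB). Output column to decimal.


Formula: (P1 XOR P4) over P1, P2, P3, P4 (16 rows)
Evaluate each row (bits = P1,P2,P3,P4, MSB first):
  row 0 [0000]: (0 XOR 0) -> 0
  row 1 [0001]: (0 XOR 1) -> 1
  row 2 [0010]: (0 XOR 0) -> 0
  row 3 [0011]: (0 XOR 1) -> 1
  row 4 [0100]: (0 XOR 0) -> 0
  row 5 [0101]: (0 XOR 1) -> 1
  row 6 [0110]: (0 XOR 0) -> 0
  row 7 [0111]: (0 XOR 1) -> 1
  row 8 [1000]: (1 XOR 0) -> 1
  row 9 [1001]: (1 XOR 1) -> 0
  row 10 [1010]: (1 XOR 0) -> 1
  row 11 [1011]: (1 XOR 1) -> 0
  row 12 [1100]: (1 XOR 0) -> 1
  row 13 [1101]: (1 XOR 1) -> 0
  row 14 [1110]: (1 XOR 0) -> 1
  row 15 [1111]: (1 XOR 1) -> 0
Full result column, 4 rows per line (P1,P2 fixed per line; P3,P4 runs 00..11 left to right):
  rows 0-3 [P1,P2=00]: 0101  = hex 5
  rows 4-7 [P1,P2=01]: 0101  = hex 5
  rows 8-11 [P1,P2=10]: 1010  = hex A
  rows 12-15 [P1,P2=11]: 1010  = hex A
Output column (row 0 .. row 15) = 0101010110101010
Output column grouped in 4s = 0101 0101 1010 1010 = 0x55AA
Convert to decimal digit by digit (value = value*16 + digit):
  5 -> 5
  5*16 + 5 = 85
  85*16 + 10 (A) = 1370
  1370*16 + 10 (A) = 21930
Decimal = 21930

21930


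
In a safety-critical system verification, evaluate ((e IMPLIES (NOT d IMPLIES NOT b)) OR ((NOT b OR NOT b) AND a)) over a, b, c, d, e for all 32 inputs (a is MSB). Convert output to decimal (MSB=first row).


Formula: ((e IMPLIES (NOT d IMPLIES NOT b)) OR ((NOT b OR NOT b) AND a)) over a, b, c, d, e (32 rows)
Evaluate each row (bits = a,b,c,d,e, MSB first):
  row 0 [00000]: ((0 IMPLIES (NOT 0 IMPLIES NOT 0)) OR ((NOT 0 OR NOT 0) AND 0)) -> 1
  row 1 [00001]: ((1 IMPLIES (NOT 0 IMPLIES NOT 0)) OR ((NOT 0 OR NOT 0) AND 0)) -> 1
  row 2 [00010]: ((0 IMPLIES (NOT 1 IMPLIES NOT 0)) OR ((NOT 0 OR NOT 0) AND 0)) -> 1
  row 3 [00011]: ((1 IMPLIES (NOT 1 IMPLIES NOT 0)) OR ((NOT 0 OR NOT 0) AND 0)) -> 1
  row 4 [00100]: ((0 IMPLIES (NOT 0 IMPLIES NOT 0)) OR ((NOT 0 OR NOT 0) AND 0)) -> 1
  row 5 [00101]: ((1 IMPLIES (NOT 0 IMPLIES NOT 0)) OR ((NOT 0 OR NOT 0) AND 0)) -> 1
  row 6 [00110]: ((0 IMPLIES (NOT 1 IMPLIES NOT 0)) OR ((NOT 0 OR NOT 0) AND 0)) -> 1
  row 7 [00111]: ((1 IMPLIES (NOT 1 IMPLIES NOT 0)) OR ((NOT 0 OR NOT 0) AND 0)) -> 1
  row 8 [01000]: ((0 IMPLIES (NOT 0 IMPLIES NOT 1)) OR ((NOT 1 OR NOT 1) AND 0)) -> 1
  row 9 [01001]: ((1 IMPLIES (NOT 0 IMPLIES NOT 1)) OR ((NOT 1 OR NOT 1) AND 0)) -> 0
  row 10 [01010]: ((0 IMPLIES (NOT 1 IMPLIES NOT 1)) OR ((NOT 1 OR NOT 1) AND 0)) -> 1
  row 11 [01011]: ((1 IMPLIES (NOT 1 IMPLIES NOT 1)) OR ((NOT 1 OR NOT 1) AND 0)) -> 1
  row 12 [01100]: ((0 IMPLIES (NOT 0 IMPLIES NOT 1)) OR ((NOT 1 OR NOT 1) AND 0)) -> 1
  row 13 [01101]: ((1 IMPLIES (NOT 0 IMPLIES NOT 1)) OR ((NOT 1 OR NOT 1) AND 0)) -> 0
  row 14 [01110]: ((0 IMPLIES (NOT 1 IMPLIES NOT 1)) OR ((NOT 1 OR NOT 1) AND 0)) -> 1
  row 15 [01111]: ((1 IMPLIES (NOT 1 IMPLIES NOT 1)) OR ((NOT 1 OR NOT 1) AND 0)) -> 1
  row 16 [10000]: ((0 IMPLIES (NOT 0 IMPLIES NOT 0)) OR ((NOT 0 OR NOT 0) AND 1)) -> 1
  row 17 [10001]: ((1 IMPLIES (NOT 0 IMPLIES NOT 0)) OR ((NOT 0 OR NOT 0) AND 1)) -> 1
  row 18 [10010]: ((0 IMPLIES (NOT 1 IMPLIES NOT 0)) OR ((NOT 0 OR NOT 0) AND 1)) -> 1
  row 19 [10011]: ((1 IMPLIES (NOT 1 IMPLIES NOT 0)) OR ((NOT 0 OR NOT 0) AND 1)) -> 1
  row 20 [10100]: ((0 IMPLIES (NOT 0 IMPLIES NOT 0)) OR ((NOT 0 OR NOT 0) AND 1)) -> 1
  row 21 [10101]: ((1 IMPLIES (NOT 0 IMPLIES NOT 0)) OR ((NOT 0 OR NOT 0) AND 1)) -> 1
  row 22 [10110]: ((0 IMPLIES (NOT 1 IMPLIES NOT 0)) OR ((NOT 0 OR NOT 0) AND 1)) -> 1
  row 23 [10111]: ((1 IMPLIES (NOT 1 IMPLIES NOT 0)) OR ((NOT 0 OR NOT 0) AND 1)) -> 1
  row 24 [11000]: ((0 IMPLIES (NOT 0 IMPLIES NOT 1)) OR ((NOT 1 OR NOT 1) AND 1)) -> 1
  row 25 [11001]: ((1 IMPLIES (NOT 0 IMPLIES NOT 1)) OR ((NOT 1 OR NOT 1) AND 1)) -> 0
  row 26 [11010]: ((0 IMPLIES (NOT 1 IMPLIES NOT 1)) OR ((NOT 1 OR NOT 1) AND 1)) -> 1
  row 27 [11011]: ((1 IMPLIES (NOT 1 IMPLIES NOT 1)) OR ((NOT 1 OR NOT 1) AND 1)) -> 1
  row 28 [11100]: ((0 IMPLIES (NOT 0 IMPLIES NOT 1)) OR ((NOT 1 OR NOT 1) AND 1)) -> 1
  row 29 [11101]: ((1 IMPLIES (NOT 0 IMPLIES NOT 1)) OR ((NOT 1 OR NOT 1) AND 1)) -> 0
  row 30 [11110]: ((0 IMPLIES (NOT 1 IMPLIES NOT 1)) OR ((NOT 1 OR NOT 1) AND 1)) -> 1
  row 31 [11111]: ((1 IMPLIES (NOT 1 IMPLIES NOT 1)) OR ((NOT 1 OR NOT 1) AND 1)) -> 1
Full result column, 4 rows per line (a,b,c fixed per line; d,e runs 00..11 left to right):
  rows 0-3 [a,b,c=000]: 1111  = hex F
  rows 4-7 [a,b,c=001]: 1111  = hex F
  rows 8-11 [a,b,c=010]: 1011  = hex B
  rows 12-15 [a,b,c=011]: 1011  = hex B
  rows 16-19 [a,b,c=100]: 1111  = hex F
  rows 20-23 [a,b,c=101]: 1111  = hex F
  rows 24-27 [a,b,c=110]: 1011  = hex B
  rows 28-31 [a,b,c=111]: 1011  = hex B
Output column (row 0 .. row 31) = 11111111101110111111111110111011
Output column grouped in 4s = 1111 1111 1011 1011 1111 1111 1011 1011 = 0xFFBBFFBB
Convert to decimal digit by digit (value = value*16 + digit):
  F -> 15
  15*16 + 15 (F) = 255
  255*16 + 11 (B) = 4091
  4091*16 + 11 (B) = 65467
  65467*16 + 15 (F) = 1047487
  1047487*16 + 15 (F) = 16759807
  16759807*16 + 11 (B) = 268156923
  268156923*16 + 11 (B) = 4290510779
Decimal = 4290510779

4290510779


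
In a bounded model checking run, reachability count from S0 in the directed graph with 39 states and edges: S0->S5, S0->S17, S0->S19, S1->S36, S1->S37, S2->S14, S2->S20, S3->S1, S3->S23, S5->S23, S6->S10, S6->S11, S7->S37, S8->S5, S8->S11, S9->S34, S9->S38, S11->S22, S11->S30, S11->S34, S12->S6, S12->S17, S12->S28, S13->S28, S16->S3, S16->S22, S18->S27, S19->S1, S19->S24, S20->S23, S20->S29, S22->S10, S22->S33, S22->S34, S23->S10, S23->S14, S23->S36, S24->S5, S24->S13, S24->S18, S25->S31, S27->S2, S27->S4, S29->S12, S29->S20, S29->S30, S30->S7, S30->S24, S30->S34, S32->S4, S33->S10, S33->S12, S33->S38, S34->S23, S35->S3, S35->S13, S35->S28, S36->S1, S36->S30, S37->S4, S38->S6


BFS from S0:
  layer 0: {S0}
  layer 1: {S5, S17, S19}
  layer 2: {S1, S23, S24}
  layer 3: {S10, S13, S14, S18, S36, S37}
  layer 4: {S4, S27, S28, S30}
  layer 5: {S2, S7, S34}
  layer 6: {S20}
  layer 7: {S29}
  layer 8: {S12}
  layer 9: {S6}
  layer 10: {S11}
  layer 11: {S22}
  layer 12: {S33}
  layer 13: {S38}
Reachable set: {S0, S1, S2, S4, S5, S6, S7, S10, S11, S12, S13, S14, S17, S18, S19, S20, S22, S23, S24, S27, S28, S29, S30, S33, S34, S36, S37, S38}
Count = 28

28


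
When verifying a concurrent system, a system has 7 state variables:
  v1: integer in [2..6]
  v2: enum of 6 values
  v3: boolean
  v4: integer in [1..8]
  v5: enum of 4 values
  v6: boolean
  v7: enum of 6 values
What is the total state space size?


State space = product of domain sizes of all variables.
Domain sizes:
  v1 (integer in [2..6]): 5
  v2 (enum of 6 values): 6
  v3 (boolean): 2
  v4 (integer in [1..8]): 8
  v5 (enum of 4 values): 4
  v6 (boolean): 2
  v7 (enum of 6 values): 6
Product = 5 * 6 * 2 * 8 * 4 * 2 * 6 = 23040

23040


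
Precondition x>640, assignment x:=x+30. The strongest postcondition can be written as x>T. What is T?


Formula: sp(P, x:=E) = exists old_x. (x = E[old_x/x]) AND P[old_x/x] (old_x is the value of x before the assignment; eliminate old_x by solving x = E[old_x/x] for old_x)
Step 1: Precondition P: x>640, i.e. old_x > 640
Step 2: Assignment gives x = old_x + 30, so old_x = x - 30
Step 3: Substitute into P: x - 30 > 640
Step 4: Simplify: x > 640+30 = 670

670


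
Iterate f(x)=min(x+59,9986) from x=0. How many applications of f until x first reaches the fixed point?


Step 1: x=0, cap=9986, increment=59
Step 2: x grows by 59 each step until capped at 9986; fixed point is x=9986
Step 3: iterations = ceil(9986/59) = 170

170


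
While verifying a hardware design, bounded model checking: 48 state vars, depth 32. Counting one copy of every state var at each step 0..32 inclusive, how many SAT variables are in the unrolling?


BMC unrolls to depth k, creating one copy of each state var for steps 0..k.
Step count = 32 + 1 = 33 (steps 0 through 32)
Vars per step = 48
Total = 48 * 33 = 1584

1584


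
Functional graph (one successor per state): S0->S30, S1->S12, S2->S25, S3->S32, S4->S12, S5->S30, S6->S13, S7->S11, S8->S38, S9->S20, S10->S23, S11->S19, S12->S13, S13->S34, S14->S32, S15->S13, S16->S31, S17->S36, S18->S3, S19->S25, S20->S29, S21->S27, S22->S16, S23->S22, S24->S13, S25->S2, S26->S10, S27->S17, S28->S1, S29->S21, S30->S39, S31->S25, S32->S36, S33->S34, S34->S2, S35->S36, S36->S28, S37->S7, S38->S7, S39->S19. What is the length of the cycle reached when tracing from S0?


Trace from S0 until a state repeats:
  S0 -> S30 -> S39 -> S19 -> S25 -> S2 -> S25
S25 first seen at step 4, revisited at step 6.
Cycle length = 6 - 4 = 2

2


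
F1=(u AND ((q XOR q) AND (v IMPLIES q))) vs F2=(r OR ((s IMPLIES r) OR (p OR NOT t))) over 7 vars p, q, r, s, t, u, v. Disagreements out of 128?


F1 = (u AND ((q XOR q) AND (v IMPLIES q)))
F2 = (r OR ((s IMPLIES r) OR (p OR NOT t)))
Evaluate both on each of 128 rows (bits = p,q,r,s,t,u,v):
  row 0 [0000000]: F1=0 F2=1 (differ) -> 1
  row 1 [0000001]: F1=0 F2=1 (differ) -> 1
  row 2 [0000010]: F1=0 F2=1 (differ) -> 1
  row 3 [0000011]: F1=0 F2=1 (differ) -> 1
  row 4 [0000100]: F1=0 F2=1 (differ) -> 1
  (every remaining row is evaluated the same way; all 128 results are listed next)
Full result column, 8 rows per line (p,q,r,s fixed per line; t,u,v runs 000..111 left to right):
  rows 0-7 [p,q,r,s=0000]: 11111111  (ones: 8)
  rows 8-15 [p,q,r,s=0001]: 11110000  (ones: 4)
  rows 16-23 [p,q,r,s=0010]: 11111111  (ones: 8)
  rows 24-31 [p,q,r,s=0011]: 11111111  (ones: 8)
  rows 32-39 [p,q,r,s=0100]: 11111111  (ones: 8)
  rows 40-47 [p,q,r,s=0101]: 11110000  (ones: 4)
  rows 48-55 [p,q,r,s=0110]: 11111111  (ones: 8)
  rows 56-63 [p,q,r,s=0111]: 11111111  (ones: 8)
  rows 64-71 [p,q,r,s=1000]: 11111111  (ones: 8)
  rows 72-79 [p,q,r,s=1001]: 11111111  (ones: 8)
  rows 80-87 [p,q,r,s=1010]: 11111111  (ones: 8)
  rows 88-95 [p,q,r,s=1011]: 11111111  (ones: 8)
  rows 96-103 [p,q,r,s=1100]: 11111111  (ones: 8)
  rows 104-111 [p,q,r,s=1101]: 11111111  (ones: 8)
  rows 112-119 [p,q,r,s=1110]: 11111111  (ones: 8)
  rows 120-127 [p,q,r,s=1111]: 11111111  (ones: 8)
Disagreements = 8+4+8+8+8+4+8+8+8+8+8+8+8+8+8+8 = 120

120


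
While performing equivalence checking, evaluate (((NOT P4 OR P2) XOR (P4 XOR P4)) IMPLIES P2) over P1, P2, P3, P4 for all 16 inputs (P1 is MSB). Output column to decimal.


Formula: (((NOT P4 OR P2) XOR (P4 XOR P4)) IMPLIES P2) over P1, P2, P3, P4 (16 rows)
Evaluate each row (bits = P1,P2,P3,P4, MSB first):
  row 0 [0000]: (((NOT 0 OR 0) XOR (0 XOR 0)) IMPLIES 0) -> 0
  row 1 [0001]: (((NOT 1 OR 0) XOR (1 XOR 1)) IMPLIES 0) -> 1
  row 2 [0010]: (((NOT 0 OR 0) XOR (0 XOR 0)) IMPLIES 0) -> 0
  row 3 [0011]: (((NOT 1 OR 0) XOR (1 XOR 1)) IMPLIES 0) -> 1
  row 4 [0100]: (((NOT 0 OR 1) XOR (0 XOR 0)) IMPLIES 1) -> 1
  row 5 [0101]: (((NOT 1 OR 1) XOR (1 XOR 1)) IMPLIES 1) -> 1
  row 6 [0110]: (((NOT 0 OR 1) XOR (0 XOR 0)) IMPLIES 1) -> 1
  row 7 [0111]: (((NOT 1 OR 1) XOR (1 XOR 1)) IMPLIES 1) -> 1
  row 8 [1000]: (((NOT 0 OR 0) XOR (0 XOR 0)) IMPLIES 0) -> 0
  row 9 [1001]: (((NOT 1 OR 0) XOR (1 XOR 1)) IMPLIES 0) -> 1
  row 10 [1010]: (((NOT 0 OR 0) XOR (0 XOR 0)) IMPLIES 0) -> 0
  row 11 [1011]: (((NOT 1 OR 0) XOR (1 XOR 1)) IMPLIES 0) -> 1
  row 12 [1100]: (((NOT 0 OR 1) XOR (0 XOR 0)) IMPLIES 1) -> 1
  row 13 [1101]: (((NOT 1 OR 1) XOR (1 XOR 1)) IMPLIES 1) -> 1
  row 14 [1110]: (((NOT 0 OR 1) XOR (0 XOR 0)) IMPLIES 1) -> 1
  row 15 [1111]: (((NOT 1 OR 1) XOR (1 XOR 1)) IMPLIES 1) -> 1
Full result column, 4 rows per line (P1,P2 fixed per line; P3,P4 runs 00..11 left to right):
  rows 0-3 [P1,P2=00]: 0101  = hex 5
  rows 4-7 [P1,P2=01]: 1111  = hex F
  rows 8-11 [P1,P2=10]: 0101  = hex 5
  rows 12-15 [P1,P2=11]: 1111  = hex F
Output column (row 0 .. row 15) = 0101111101011111
Output column grouped in 4s = 0101 1111 0101 1111 = 0x5F5F
Convert to decimal digit by digit (value = value*16 + digit):
  5 -> 5
  5*16 + 15 (F) = 95
  95*16 + 5 = 1525
  1525*16 + 15 (F) = 24415
Decimal = 24415

24415


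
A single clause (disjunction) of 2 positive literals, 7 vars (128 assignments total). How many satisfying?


Step 1: Total=2^7=128
Step 2: Unsat when all 2 false: 2^5=32
Step 3: Sat=128-32=96

96


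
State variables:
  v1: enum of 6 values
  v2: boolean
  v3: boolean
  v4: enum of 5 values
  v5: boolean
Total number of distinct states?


State space = product of domain sizes of all variables.
Domain sizes:
  v1 (enum of 6 values): 6
  v2 (boolean): 2
  v3 (boolean): 2
  v4 (enum of 5 values): 5
  v5 (boolean): 2
Product = 6 * 2 * 2 * 5 * 2 = 240

240


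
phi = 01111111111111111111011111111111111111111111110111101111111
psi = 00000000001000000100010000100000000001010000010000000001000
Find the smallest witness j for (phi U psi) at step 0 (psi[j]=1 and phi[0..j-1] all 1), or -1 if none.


(phi U psi) at 0: need smallest j with psi[j]=1 and phi[i]=1 for all i in [0,j).
Scan from step 0:
  step 0: phi=0 -> phi-prefix broken from here
  step 10: psi=1 but phi already failed -> not a witness
  step 17: psi=1 but phi already failed -> not a witness
  step 21: psi=1 but phi already failed -> not a witness
  step 26: psi=1 but phi already failed -> not a witness
  step 37: psi=1 but phi already failed -> not a witness
  step 39: psi=1 but phi already failed -> not a witness
  step 45: psi=1 but phi already failed -> not a witness
  step 55: psi=1 but phi already failed -> not a witness
  end of trace: no witness -> -1
Witness step = -1

-1


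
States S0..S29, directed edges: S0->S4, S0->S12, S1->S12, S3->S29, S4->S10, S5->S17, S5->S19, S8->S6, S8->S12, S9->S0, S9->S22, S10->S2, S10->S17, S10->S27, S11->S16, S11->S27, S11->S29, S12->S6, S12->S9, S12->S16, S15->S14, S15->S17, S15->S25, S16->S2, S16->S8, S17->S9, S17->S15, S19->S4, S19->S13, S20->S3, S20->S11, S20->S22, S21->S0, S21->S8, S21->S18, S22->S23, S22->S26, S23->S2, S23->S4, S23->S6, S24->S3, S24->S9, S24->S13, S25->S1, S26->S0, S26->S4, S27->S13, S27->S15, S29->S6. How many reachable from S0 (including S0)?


BFS from S0:
  layer 0: {S0}
  layer 1: {S4, S12}
  layer 2: {S6, S9, S10, S16}
  layer 3: {S2, S8, S17, S22, S27}
  layer 4: {S13, S15, S23, S26}
  layer 5: {S14, S25}
  layer 6: {S1}
Reachable set: {S0, S1, S2, S4, S6, S8, S9, S10, S12, S13, S14, S15, S16, S17, S22, S23, S25, S26, S27}
Count = 19

19


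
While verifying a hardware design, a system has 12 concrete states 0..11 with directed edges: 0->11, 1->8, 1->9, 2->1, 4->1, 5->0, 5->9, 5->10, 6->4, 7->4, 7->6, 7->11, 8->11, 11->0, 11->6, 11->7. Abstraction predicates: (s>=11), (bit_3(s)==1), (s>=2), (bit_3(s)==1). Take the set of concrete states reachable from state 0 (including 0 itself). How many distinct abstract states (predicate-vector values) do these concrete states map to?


BFS from 0:
Concrete reachable: {0, 1, 4, 6, 7, 8, 9, 11}
Abstract via predicates (s>=11), (bit_3(s)==1), (s>=2), (bit_3(s)==1):
  (0,0,0,0) <- {0, 1}
  (0,0,1,0) <- {4, 6, 7}
  (0,1,1,1) <- {8, 9}
  (1,1,1,1) <- {11}
Distinct abstract states = 4

4


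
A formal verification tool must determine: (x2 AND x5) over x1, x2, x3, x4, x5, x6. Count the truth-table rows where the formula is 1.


Formula: (x2 AND x5) over 6 vars (64 rows)
Evaluate each row (x1, x2, x3, x4, x5, x6 as bits, MSB first):
  row 0 [000000]: (0 AND 0) -> 0
  row 1 [000001]: (0 AND 0) -> 0
  row 2 [000010]: (0 AND 1) -> 0
  row 3 [000011]: (0 AND 1) -> 0
  row 4 [000100]: (0 AND 0) -> 0
  (every remaining row is evaluated the same way; all 64 results are listed next)
Full result column, 8 rows per line (x1,x2,x3 fixed per line; x4,x5,x6 runs 000..111 left to right):
  rows 0-7 [x1,x2,x3=000]: 00000000  (ones: 0)
  rows 8-15 [x1,x2,x3=001]: 00000000  (ones: 0)
  rows 16-23 [x1,x2,x3=010]: 00110011  (ones: 4)
  rows 24-31 [x1,x2,x3=011]: 00110011  (ones: 4)
  rows 32-39 [x1,x2,x3=100]: 00000000  (ones: 0)
  rows 40-47 [x1,x2,x3=101]: 00000000  (ones: 0)
  rows 48-55 [x1,x2,x3=110]: 00110011  (ones: 4)
  rows 56-63 [x1,x2,x3=111]: 00110011  (ones: 4)
Count of 1-rows = 0+0+4+4+0+0+4+4 = 16

16


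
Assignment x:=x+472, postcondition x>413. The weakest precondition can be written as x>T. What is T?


Formula: wp(x:=E, P) = P[E/x] (substitute E for x in postcondition)
Step 1: Postcondition: x>413
Step 2: Substitute x+472 for x: x+472>413
Step 3: Solve for x: x > 413-472 = -59

-59


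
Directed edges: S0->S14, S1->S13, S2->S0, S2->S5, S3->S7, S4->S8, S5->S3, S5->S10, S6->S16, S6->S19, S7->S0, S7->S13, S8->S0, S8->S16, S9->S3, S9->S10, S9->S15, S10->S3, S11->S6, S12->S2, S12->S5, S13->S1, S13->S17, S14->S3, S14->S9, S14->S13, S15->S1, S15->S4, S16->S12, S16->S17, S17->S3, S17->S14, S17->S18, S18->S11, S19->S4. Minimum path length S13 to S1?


BFS layer-by-layer from S13:
  dist 0: {S13}
  dist 1: {S1, S17}
  -> S1 reached at distance 1
Shortest path length = 1

1


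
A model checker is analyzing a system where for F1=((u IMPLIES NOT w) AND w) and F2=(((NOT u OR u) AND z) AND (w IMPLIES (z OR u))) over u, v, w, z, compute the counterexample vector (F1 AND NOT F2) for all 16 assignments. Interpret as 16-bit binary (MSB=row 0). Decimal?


F1 = ((u IMPLIES NOT w) AND w)
F2 = (((NOT u OR u) AND z) AND (w IMPLIES (z OR u)))
Counterexample to F1=>F2 is where F1=1 and F2=0.
Evaluate each row (bits = u,v,w,z, MSB first):
  row 0 [0000]: F1=0 F2=0 -> F1&~F2 -> 0
  row 1 [0001]: F1=0 F2=1 -> F1&~F2 -> 0
  row 2 [0010]: F1=1 F2=0 -> F1&~F2 -> 1
  row 3 [0011]: F1=1 F2=1 -> F1&~F2 -> 0
  row 4 [0100]: F1=0 F2=0 -> F1&~F2 -> 0
  row 5 [0101]: F1=0 F2=1 -> F1&~F2 -> 0
  row 6 [0110]: F1=1 F2=0 -> F1&~F2 -> 1
  row 7 [0111]: F1=1 F2=1 -> F1&~F2 -> 0
  row 8 [1000]: F1=0 F2=0 -> F1&~F2 -> 0
  row 9 [1001]: F1=0 F2=1 -> F1&~F2 -> 0
  row 10 [1010]: F1=0 F2=0 -> F1&~F2 -> 0
  row 11 [1011]: F1=0 F2=1 -> F1&~F2 -> 0
  row 12 [1100]: F1=0 F2=0 -> F1&~F2 -> 0
  row 13 [1101]: F1=0 F2=1 -> F1&~F2 -> 0
  row 14 [1110]: F1=0 F2=0 -> F1&~F2 -> 0
  row 15 [1111]: F1=0 F2=1 -> F1&~F2 -> 0
Full result column, 4 rows per line (u,v fixed per line; w,z runs 00..11 left to right):
  rows 0-3 [u,v=00]: 0010  = hex 2
  rows 4-7 [u,v=01]: 0010  = hex 2
  rows 8-11 [u,v=10]: 0000  = hex 0
  rows 12-15 [u,v=11]: 0000  = hex 0
Counterexample vector (row 0 .. row 15) = 0010001000000000
Output column grouped in 4s = 0010 0010 0000 0000 = 0x2200
Convert to decimal digit by digit (value = value*16 + digit):
  2 -> 2
  2*16 + 2 = 34
  34*16 + 0 = 544
  544*16 + 0 = 8704
Decimal = 8704

8704


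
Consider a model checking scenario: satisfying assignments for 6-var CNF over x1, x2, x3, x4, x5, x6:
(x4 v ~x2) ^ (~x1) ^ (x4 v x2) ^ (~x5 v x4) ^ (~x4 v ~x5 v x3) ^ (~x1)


CNF with 6 clauses over 6 vars (64 assignments).
An assignment satisfies CNF iff every clause has >=1 true literal.
Check each row (bits = x1,x2,x3,x4,x5,x6; clause T/F shown):
  row 0 [000000]: clauses=TTFTTT -> 0
  row 1 [000001]: clauses=TTFTTT -> 0
  row 2 [000010]: clauses=TTFFTT -> 0
  row 3 [000011]: clauses=TTFFTT -> 0
  row 4 [000100]: clauses=TTTTTT -> 1
  (every remaining row is evaluated the same way; all 64 results are listed next)
Full result column, 8 rows per line (x1,x2,x3 fixed per line; x4,x5,x6 runs 000..111 left to right):
  rows 0-7 [x1,x2,x3=000]: 00001100  (ones: 2)
  rows 8-15 [x1,x2,x3=001]: 00001111  (ones: 4)
  rows 16-23 [x1,x2,x3=010]: 00001100  (ones: 2)
  rows 24-31 [x1,x2,x3=011]: 00001111  (ones: 4)
  rows 32-39 [x1,x2,x3=100]: 00000000  (ones: 0)
  rows 40-47 [x1,x2,x3=101]: 00000000  (ones: 0)
  rows 48-55 [x1,x2,x3=110]: 00000000  (ones: 0)
  rows 56-63 [x1,x2,x3=111]: 00000000  (ones: 0)
Satisfying assignments = 2+4+2+4+0+0+0+0 = 12

12


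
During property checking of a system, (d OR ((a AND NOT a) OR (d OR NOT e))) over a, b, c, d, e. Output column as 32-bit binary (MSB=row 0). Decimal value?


Formula: (d OR ((a AND NOT a) OR (d OR NOT e))) over a, b, c, d, e (32 rows)
Evaluate each row (bits = a,b,c,d,e, MSB first):
  row 0 [00000]: (0 OR ((0 AND NOT 0) OR (0 OR NOT 0))) -> 1
  row 1 [00001]: (0 OR ((0 AND NOT 0) OR (0 OR NOT 1))) -> 0
  row 2 [00010]: (1 OR ((0 AND NOT 0) OR (1 OR NOT 0))) -> 1
  row 3 [00011]: (1 OR ((0 AND NOT 0) OR (1 OR NOT 1))) -> 1
  row 4 [00100]: (0 OR ((0 AND NOT 0) OR (0 OR NOT 0))) -> 1
  row 5 [00101]: (0 OR ((0 AND NOT 0) OR (0 OR NOT 1))) -> 0
  row 6 [00110]: (1 OR ((0 AND NOT 0) OR (1 OR NOT 0))) -> 1
  row 7 [00111]: (1 OR ((0 AND NOT 0) OR (1 OR NOT 1))) -> 1
  row 8 [01000]: (0 OR ((0 AND NOT 0) OR (0 OR NOT 0))) -> 1
  row 9 [01001]: (0 OR ((0 AND NOT 0) OR (0 OR NOT 1))) -> 0
  row 10 [01010]: (1 OR ((0 AND NOT 0) OR (1 OR NOT 0))) -> 1
  row 11 [01011]: (1 OR ((0 AND NOT 0) OR (1 OR NOT 1))) -> 1
  row 12 [01100]: (0 OR ((0 AND NOT 0) OR (0 OR NOT 0))) -> 1
  row 13 [01101]: (0 OR ((0 AND NOT 0) OR (0 OR NOT 1))) -> 0
  row 14 [01110]: (1 OR ((0 AND NOT 0) OR (1 OR NOT 0))) -> 1
  row 15 [01111]: (1 OR ((0 AND NOT 0) OR (1 OR NOT 1))) -> 1
  row 16 [10000]: (0 OR ((1 AND NOT 1) OR (0 OR NOT 0))) -> 1
  row 17 [10001]: (0 OR ((1 AND NOT 1) OR (0 OR NOT 1))) -> 0
  row 18 [10010]: (1 OR ((1 AND NOT 1) OR (1 OR NOT 0))) -> 1
  row 19 [10011]: (1 OR ((1 AND NOT 1) OR (1 OR NOT 1))) -> 1
  row 20 [10100]: (0 OR ((1 AND NOT 1) OR (0 OR NOT 0))) -> 1
  row 21 [10101]: (0 OR ((1 AND NOT 1) OR (0 OR NOT 1))) -> 0
  row 22 [10110]: (1 OR ((1 AND NOT 1) OR (1 OR NOT 0))) -> 1
  row 23 [10111]: (1 OR ((1 AND NOT 1) OR (1 OR NOT 1))) -> 1
  row 24 [11000]: (0 OR ((1 AND NOT 1) OR (0 OR NOT 0))) -> 1
  row 25 [11001]: (0 OR ((1 AND NOT 1) OR (0 OR NOT 1))) -> 0
  row 26 [11010]: (1 OR ((1 AND NOT 1) OR (1 OR NOT 0))) -> 1
  row 27 [11011]: (1 OR ((1 AND NOT 1) OR (1 OR NOT 1))) -> 1
  row 28 [11100]: (0 OR ((1 AND NOT 1) OR (0 OR NOT 0))) -> 1
  row 29 [11101]: (0 OR ((1 AND NOT 1) OR (0 OR NOT 1))) -> 0
  row 30 [11110]: (1 OR ((1 AND NOT 1) OR (1 OR NOT 0))) -> 1
  row 31 [11111]: (1 OR ((1 AND NOT 1) OR (1 OR NOT 1))) -> 1
Full result column, 4 rows per line (a,b,c fixed per line; d,e runs 00..11 left to right):
  rows 0-3 [a,b,c=000]: 1011  = hex B
  rows 4-7 [a,b,c=001]: 1011  = hex B
  rows 8-11 [a,b,c=010]: 1011  = hex B
  rows 12-15 [a,b,c=011]: 1011  = hex B
  rows 16-19 [a,b,c=100]: 1011  = hex B
  rows 20-23 [a,b,c=101]: 1011  = hex B
  rows 24-27 [a,b,c=110]: 1011  = hex B
  rows 28-31 [a,b,c=111]: 1011  = hex B
Output column (row 0 .. row 31) = 10111011101110111011101110111011
Output column grouped in 4s = 1011 1011 1011 1011 1011 1011 1011 1011 = 0xBBBBBBBB
Convert to decimal digit by digit (value = value*16 + digit):
  B -> 11
  11*16 + 11 (B) = 187
  187*16 + 11 (B) = 3003
  3003*16 + 11 (B) = 48059
  48059*16 + 11 (B) = 768955
  768955*16 + 11 (B) = 12303291
  12303291*16 + 11 (B) = 196852667
  196852667*16 + 11 (B) = 3149642683
Decimal = 3149642683

3149642683
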